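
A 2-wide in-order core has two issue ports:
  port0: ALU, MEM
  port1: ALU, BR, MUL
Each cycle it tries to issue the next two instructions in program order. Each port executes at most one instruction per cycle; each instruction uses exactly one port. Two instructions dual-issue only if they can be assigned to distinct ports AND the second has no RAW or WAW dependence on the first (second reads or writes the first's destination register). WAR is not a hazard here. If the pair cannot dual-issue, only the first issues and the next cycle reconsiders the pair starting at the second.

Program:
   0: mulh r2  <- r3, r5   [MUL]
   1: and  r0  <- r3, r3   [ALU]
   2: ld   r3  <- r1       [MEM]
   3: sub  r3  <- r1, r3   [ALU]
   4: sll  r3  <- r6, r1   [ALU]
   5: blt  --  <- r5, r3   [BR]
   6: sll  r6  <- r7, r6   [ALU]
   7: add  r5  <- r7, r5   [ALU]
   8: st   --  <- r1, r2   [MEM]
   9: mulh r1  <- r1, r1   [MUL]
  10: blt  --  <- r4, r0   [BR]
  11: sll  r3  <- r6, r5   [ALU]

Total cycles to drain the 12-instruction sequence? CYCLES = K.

0. mulh.MUL and.ALU @i0&i1  | pair
1. ld.MEM @i2  | RAW+WAW r3
2. sub.ALU @i3  | WAW r3
3. sll.ALU @i4  | RAW r3
4. blt.BR sll.ALU @i5&i6  | pair
5. add.ALU st.MEM @i7&i8  | pair
6. mulh.MUL @i9  | no-port MUL/BR
7. blt.BR sll.ALU @i10&i11  | pair

CYCLES = 8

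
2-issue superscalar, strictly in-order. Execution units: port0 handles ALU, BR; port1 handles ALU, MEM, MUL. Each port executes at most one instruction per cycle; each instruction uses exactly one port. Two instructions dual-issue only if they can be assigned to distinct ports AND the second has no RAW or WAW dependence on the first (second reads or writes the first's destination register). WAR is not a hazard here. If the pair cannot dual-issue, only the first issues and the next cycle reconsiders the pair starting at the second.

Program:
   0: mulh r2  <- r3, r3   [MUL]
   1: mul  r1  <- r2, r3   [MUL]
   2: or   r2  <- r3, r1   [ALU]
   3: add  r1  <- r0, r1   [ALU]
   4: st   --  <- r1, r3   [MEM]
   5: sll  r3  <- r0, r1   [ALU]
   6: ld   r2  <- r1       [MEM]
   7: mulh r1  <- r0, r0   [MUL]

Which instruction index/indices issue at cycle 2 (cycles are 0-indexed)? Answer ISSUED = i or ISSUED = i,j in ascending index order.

ISSUED = 2,3

c0: i0 mulh  no-port MUL/MUL
c1: i1 mul  RAW r1
c2: i2&i3 or add  2-wide
c3: i4&i5 st sll  2-wide
c4: i6 ld  no-port MEM/MUL
c5: i7 mulh  tail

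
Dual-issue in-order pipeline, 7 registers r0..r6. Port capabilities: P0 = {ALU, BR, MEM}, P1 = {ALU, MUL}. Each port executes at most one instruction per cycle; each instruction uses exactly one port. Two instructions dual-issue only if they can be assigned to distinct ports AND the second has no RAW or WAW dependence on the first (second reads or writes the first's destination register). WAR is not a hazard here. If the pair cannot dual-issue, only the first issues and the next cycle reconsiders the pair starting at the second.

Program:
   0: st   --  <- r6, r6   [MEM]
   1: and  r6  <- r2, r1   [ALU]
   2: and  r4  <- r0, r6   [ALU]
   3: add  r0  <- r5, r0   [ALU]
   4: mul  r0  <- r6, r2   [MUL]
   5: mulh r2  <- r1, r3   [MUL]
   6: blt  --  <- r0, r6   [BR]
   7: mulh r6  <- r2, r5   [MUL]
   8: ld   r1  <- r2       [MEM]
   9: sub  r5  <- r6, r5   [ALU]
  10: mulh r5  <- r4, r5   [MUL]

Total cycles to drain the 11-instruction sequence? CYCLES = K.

c0: i0&i1 st.MEM and.ALU  2-wide
c1: i2&i3 and.ALU add.ALU  2-wide
c2: i4 mul.MUL  no-port MUL/MUL
c3: i5&i6 mulh.MUL blt.BR  2-wide
c4: i7&i8 mulh.MUL ld.MEM  2-wide
c5: i9 sub.ALU  RAW+WAW r5
c6: i10 mulh.MUL  tail

CYCLES = 7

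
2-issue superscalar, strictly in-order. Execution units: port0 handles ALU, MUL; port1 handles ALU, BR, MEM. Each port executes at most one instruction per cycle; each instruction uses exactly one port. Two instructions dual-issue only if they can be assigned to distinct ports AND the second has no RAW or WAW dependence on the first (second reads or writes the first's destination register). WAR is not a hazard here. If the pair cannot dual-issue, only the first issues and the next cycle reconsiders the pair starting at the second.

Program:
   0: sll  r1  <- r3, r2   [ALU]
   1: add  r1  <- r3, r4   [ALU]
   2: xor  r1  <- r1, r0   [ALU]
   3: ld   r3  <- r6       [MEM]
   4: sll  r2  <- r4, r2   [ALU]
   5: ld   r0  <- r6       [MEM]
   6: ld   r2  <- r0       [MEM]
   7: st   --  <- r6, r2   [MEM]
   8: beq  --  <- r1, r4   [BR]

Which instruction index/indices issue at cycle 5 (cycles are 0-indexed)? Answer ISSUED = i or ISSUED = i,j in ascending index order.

ISSUED = 7

0. sll @i0  | WAW r1
1. add @i1  | RAW+WAW r1
2. xor/ld @i2,i3  | dual
3. sll/ld @i4,i5  | dual
4. ld @i6  | no-port MEM/MEM
5. st @i7  | no-port MEM/BR
6. beq @i8  | tail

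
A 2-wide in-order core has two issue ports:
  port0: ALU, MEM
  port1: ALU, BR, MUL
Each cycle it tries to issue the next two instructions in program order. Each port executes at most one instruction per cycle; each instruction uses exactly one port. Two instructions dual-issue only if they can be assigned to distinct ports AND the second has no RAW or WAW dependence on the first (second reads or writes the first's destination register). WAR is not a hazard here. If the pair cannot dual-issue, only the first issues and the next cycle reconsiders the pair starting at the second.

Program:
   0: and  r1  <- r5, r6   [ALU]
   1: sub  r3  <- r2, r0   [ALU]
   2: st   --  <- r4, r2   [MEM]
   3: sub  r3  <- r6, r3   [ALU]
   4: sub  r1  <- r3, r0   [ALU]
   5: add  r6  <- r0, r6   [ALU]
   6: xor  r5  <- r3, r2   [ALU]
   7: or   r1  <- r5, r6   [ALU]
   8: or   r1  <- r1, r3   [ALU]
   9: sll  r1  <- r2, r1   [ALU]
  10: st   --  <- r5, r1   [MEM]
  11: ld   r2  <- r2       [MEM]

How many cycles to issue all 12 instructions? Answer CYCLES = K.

CYCLES = 9

[0] i0&i1  and.ALU;sub.ALU  -- 2-wide
[1] i2&i3  st.MEM;sub.ALU  -- 2-wide
[2] i4&i5  sub.ALU;add.ALU  -- 2-wide
[3] i6  xor.ALU  -- RAW r5
[4] i7  or.ALU  -- RAW+WAW r1
[5] i8  or.ALU  -- RAW+WAW r1
[6] i9  sll.ALU  -- RAW r1
[7] i10  st.MEM  -- no-port MEM/MEM
[8] i11  ld.MEM  -- tail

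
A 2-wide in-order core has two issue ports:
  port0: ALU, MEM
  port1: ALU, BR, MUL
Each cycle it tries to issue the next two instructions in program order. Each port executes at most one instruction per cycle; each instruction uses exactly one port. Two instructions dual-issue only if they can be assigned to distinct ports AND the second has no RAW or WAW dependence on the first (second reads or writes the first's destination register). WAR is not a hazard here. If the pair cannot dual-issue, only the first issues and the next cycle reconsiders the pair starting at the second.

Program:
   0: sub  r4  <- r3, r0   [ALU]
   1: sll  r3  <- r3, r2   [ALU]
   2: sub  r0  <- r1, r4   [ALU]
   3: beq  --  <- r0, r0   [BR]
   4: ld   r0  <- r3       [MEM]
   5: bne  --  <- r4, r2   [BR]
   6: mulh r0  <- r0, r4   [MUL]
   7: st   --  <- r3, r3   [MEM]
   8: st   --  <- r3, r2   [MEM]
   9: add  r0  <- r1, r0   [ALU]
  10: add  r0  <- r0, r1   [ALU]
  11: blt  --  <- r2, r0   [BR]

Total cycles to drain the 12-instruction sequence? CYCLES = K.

CYCLES = 8

t=0 i0+i1:sub.ALU sll.ALU ; dual
t=1 i2:sub.ALU ; RAW r0
t=2 i3+i4:beq.BR ld.MEM ; dual
t=3 i5:bne.BR ; no-port BR/MUL
t=4 i6+i7:mulh.MUL st.MEM ; dual
t=5 i8+i9:st.MEM add.ALU ; dual
t=6 i10:add.ALU ; RAW r0
t=7 i11:blt.BR ; tail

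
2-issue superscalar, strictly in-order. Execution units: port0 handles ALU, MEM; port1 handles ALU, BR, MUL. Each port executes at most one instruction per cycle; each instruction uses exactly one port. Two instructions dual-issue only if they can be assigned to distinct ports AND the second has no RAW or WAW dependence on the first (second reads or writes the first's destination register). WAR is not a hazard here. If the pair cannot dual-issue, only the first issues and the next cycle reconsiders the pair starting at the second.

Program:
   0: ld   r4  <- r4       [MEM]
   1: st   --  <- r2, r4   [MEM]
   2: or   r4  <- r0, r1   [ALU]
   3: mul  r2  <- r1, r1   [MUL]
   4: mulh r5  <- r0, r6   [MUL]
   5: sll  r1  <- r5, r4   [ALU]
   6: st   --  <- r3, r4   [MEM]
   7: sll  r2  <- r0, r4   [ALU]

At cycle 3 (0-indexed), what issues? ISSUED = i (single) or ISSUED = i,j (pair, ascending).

ISSUED = 4

c0: i0 ld.MEM  no-port MEM/MEM
c1: i1/i2 st.MEM or.ALU  pair
c2: i3 mul.MUL  no-port MUL/MUL
c3: i4 mulh.MUL  RAW r5
c4: i5/i6 sll.ALU st.MEM  pair
c5: i7 sll.ALU  tail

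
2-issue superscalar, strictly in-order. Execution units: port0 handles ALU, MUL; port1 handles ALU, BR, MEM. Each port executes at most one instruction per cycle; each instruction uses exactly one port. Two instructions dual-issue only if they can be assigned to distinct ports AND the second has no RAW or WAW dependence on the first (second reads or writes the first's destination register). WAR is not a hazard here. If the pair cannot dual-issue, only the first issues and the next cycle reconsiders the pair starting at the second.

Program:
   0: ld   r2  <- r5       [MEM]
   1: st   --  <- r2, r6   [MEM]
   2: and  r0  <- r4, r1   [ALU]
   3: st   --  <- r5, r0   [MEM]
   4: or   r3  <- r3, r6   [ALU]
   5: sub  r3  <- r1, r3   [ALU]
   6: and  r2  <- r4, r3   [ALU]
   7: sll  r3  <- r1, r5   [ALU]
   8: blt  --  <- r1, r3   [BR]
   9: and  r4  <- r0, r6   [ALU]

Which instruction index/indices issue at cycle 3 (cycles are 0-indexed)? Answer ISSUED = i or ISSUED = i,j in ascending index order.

0. ld.MEM @i0  | no-port MEM/MEM
1. st.MEM and.ALU @i1&i2  | pair
2. st.MEM or.ALU @i3&i4  | pair
3. sub.ALU @i5  | RAW r3
4. and.ALU sll.ALU @i6&i7  | pair
5. blt.BR and.ALU @i8&i9  | pair

ISSUED = 5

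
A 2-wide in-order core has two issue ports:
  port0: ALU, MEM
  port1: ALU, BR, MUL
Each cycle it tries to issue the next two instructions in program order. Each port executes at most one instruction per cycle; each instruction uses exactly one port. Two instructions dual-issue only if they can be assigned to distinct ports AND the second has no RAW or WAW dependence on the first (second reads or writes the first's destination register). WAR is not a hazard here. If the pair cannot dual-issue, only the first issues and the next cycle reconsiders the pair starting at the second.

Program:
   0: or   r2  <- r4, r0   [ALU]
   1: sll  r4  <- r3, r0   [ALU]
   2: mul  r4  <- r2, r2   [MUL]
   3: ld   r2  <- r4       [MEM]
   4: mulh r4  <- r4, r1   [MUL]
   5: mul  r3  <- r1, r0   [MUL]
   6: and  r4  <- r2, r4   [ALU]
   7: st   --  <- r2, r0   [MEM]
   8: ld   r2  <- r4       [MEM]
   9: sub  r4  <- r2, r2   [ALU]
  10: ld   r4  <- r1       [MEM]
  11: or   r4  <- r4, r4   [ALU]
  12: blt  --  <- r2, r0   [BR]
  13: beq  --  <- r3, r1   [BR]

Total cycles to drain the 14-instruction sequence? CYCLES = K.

  cy0 -> i0,i1 (or/sll) pair
  cy1 -> i2 (mul) RAW r4
  cy2 -> i3,i4 (ld/mulh) pair
  cy3 -> i5,i6 (mul/and) pair
  cy4 -> i7 (st) no-port MEM/MEM
  cy5 -> i8 (ld) RAW r2
  cy6 -> i9 (sub) WAW r4
  cy7 -> i10 (ld) RAW+WAW r4
  cy8 -> i11,i12 (or/blt) pair
  cy9 -> i13 (beq) tail

CYCLES = 10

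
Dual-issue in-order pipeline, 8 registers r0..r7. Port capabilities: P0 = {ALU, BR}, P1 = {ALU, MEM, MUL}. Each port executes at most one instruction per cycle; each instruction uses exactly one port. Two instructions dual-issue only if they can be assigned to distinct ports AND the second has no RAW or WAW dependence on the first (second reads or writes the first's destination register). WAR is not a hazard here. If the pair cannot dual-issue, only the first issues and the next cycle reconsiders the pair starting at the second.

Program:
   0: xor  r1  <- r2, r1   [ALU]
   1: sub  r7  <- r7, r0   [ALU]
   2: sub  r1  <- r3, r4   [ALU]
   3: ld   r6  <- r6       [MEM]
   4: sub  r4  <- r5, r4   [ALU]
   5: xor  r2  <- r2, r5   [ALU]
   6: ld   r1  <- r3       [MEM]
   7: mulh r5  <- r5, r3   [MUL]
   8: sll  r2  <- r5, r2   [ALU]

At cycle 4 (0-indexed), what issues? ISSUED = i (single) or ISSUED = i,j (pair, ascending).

ISSUED = 7

  cy0 -> i0/i1 (xor;sub) pair
  cy1 -> i2/i3 (sub;ld) pair
  cy2 -> i4/i5 (sub;xor) pair
  cy3 -> i6 (ld) no-port MEM/MUL
  cy4 -> i7 (mulh) RAW r5
  cy5 -> i8 (sll) tail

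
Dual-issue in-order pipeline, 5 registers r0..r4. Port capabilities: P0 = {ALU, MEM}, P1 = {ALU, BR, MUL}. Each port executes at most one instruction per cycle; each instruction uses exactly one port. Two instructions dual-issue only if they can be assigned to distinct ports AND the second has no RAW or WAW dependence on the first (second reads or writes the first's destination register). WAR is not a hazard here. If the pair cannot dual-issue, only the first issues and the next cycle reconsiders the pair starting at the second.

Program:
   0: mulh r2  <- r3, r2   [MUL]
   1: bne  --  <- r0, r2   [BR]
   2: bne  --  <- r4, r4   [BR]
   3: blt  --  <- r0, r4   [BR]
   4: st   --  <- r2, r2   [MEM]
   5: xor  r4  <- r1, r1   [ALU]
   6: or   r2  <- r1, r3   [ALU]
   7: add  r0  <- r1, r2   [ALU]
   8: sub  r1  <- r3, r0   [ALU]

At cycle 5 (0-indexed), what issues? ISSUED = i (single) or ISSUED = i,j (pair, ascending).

#0 head=0: mulh i0 no-port MUL/BR
#1 head=1: bne i1 no-port BR/BR
#2 head=2: bne i2 no-port BR/BR
#3 head=3: blt/st i3,i4 dual
#4 head=5: xor/or i5,i6 dual
#5 head=7: add i7 RAW r0
#6 head=8: sub i8 tail

ISSUED = 7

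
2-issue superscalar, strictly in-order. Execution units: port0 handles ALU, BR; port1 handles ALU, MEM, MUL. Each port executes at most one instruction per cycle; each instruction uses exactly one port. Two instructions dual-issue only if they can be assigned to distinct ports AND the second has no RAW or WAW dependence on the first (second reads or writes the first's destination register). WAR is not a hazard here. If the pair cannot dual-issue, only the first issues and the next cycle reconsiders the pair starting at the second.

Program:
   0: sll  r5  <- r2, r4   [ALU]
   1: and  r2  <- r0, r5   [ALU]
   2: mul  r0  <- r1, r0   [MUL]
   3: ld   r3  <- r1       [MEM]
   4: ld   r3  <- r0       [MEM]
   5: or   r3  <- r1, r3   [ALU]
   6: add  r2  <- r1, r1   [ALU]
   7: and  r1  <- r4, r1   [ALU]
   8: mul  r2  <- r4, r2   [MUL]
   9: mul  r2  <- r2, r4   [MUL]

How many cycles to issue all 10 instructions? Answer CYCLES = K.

CYCLES = 7

[0] i0  sll  -- RAW r5
[1] i1&i2  and mul  -- pair
[2] i3  ld  -- no-port MEM/MEM
[3] i4  ld  -- RAW+WAW r3
[4] i5&i6  or add  -- pair
[5] i7&i8  and mul  -- pair
[6] i9  mul  -- tail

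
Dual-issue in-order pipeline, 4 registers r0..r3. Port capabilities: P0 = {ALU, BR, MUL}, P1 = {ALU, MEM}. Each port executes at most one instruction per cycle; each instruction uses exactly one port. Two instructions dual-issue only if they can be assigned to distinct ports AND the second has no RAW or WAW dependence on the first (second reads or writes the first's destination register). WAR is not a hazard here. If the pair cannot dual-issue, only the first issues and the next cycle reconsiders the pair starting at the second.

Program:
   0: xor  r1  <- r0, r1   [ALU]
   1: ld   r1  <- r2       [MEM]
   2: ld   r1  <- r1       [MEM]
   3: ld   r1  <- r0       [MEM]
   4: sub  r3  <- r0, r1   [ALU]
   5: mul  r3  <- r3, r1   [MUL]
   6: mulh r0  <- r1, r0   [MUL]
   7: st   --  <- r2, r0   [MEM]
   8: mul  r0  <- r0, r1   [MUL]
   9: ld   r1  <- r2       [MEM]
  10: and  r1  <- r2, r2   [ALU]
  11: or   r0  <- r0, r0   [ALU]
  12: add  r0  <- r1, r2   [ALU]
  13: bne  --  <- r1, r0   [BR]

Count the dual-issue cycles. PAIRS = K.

0. xor.ALU @i0  | WAW r1
1. ld.MEM @i1  | no-port MEM/MEM
2. ld.MEM @i2  | no-port MEM/MEM
3. ld.MEM @i3  | RAW r1
4. sub.ALU @i4  | RAW+WAW r3
5. mul.MUL @i5  | no-port MUL/MUL
6. mulh.MUL @i6  | RAW r0
7. st.MEM/mul.MUL @i7+i8  | dual
8. ld.MEM @i9  | WAW r1
9. and.ALU/or.ALU @i10+i11  | dual
10. add.ALU @i12  | RAW r0
11. bne.BR @i13  | tail

PAIRS = 2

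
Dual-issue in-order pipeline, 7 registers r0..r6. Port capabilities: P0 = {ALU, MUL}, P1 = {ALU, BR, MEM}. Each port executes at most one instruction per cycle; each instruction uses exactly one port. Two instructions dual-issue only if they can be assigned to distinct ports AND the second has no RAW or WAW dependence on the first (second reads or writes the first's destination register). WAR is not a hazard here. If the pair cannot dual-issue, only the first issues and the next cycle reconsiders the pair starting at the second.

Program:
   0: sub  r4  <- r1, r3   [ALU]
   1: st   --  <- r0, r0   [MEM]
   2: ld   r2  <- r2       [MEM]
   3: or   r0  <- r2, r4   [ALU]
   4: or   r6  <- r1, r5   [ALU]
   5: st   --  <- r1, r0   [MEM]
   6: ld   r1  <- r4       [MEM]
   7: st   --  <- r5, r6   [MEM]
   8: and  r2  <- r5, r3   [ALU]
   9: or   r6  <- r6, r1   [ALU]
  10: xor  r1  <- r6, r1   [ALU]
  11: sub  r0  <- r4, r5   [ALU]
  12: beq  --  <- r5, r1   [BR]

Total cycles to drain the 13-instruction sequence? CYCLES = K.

t=0 i0/i1:sub+st ; pair
t=1 i2:ld ; RAW r2
t=2 i3/i4:or+or ; pair
t=3 i5:st ; no-port MEM/MEM
t=4 i6:ld ; no-port MEM/MEM
t=5 i7/i8:st+and ; pair
t=6 i9:or ; RAW r6
t=7 i10/i11:xor+sub ; pair
t=8 i12:beq ; tail

CYCLES = 9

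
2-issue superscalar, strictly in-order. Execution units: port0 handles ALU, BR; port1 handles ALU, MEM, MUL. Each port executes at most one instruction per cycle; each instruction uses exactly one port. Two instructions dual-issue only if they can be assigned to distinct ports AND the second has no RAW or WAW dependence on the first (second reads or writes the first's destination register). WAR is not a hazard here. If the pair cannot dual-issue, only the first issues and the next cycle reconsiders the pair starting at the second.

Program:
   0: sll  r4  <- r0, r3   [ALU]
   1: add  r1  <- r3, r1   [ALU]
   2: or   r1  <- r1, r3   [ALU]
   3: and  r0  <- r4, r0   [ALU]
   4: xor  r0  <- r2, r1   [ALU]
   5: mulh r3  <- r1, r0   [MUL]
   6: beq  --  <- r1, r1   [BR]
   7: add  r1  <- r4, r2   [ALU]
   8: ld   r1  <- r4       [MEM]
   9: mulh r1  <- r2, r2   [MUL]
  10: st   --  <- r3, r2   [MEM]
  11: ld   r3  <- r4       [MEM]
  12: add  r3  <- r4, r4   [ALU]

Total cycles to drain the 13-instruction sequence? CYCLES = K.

#0 head=0: sll.ALU+add.ALU i0/i1 dual
#1 head=2: or.ALU+and.ALU i2/i3 dual
#2 head=4: xor.ALU i4 RAW r0
#3 head=5: mulh.MUL+beq.BR i5/i6 dual
#4 head=7: add.ALU i7 WAW r1
#5 head=8: ld.MEM i8 no-port MEM/MUL
#6 head=9: mulh.MUL i9 no-port MUL/MEM
#7 head=10: st.MEM i10 no-port MEM/MEM
#8 head=11: ld.MEM i11 WAW r3
#9 head=12: add.ALU i12 tail

CYCLES = 10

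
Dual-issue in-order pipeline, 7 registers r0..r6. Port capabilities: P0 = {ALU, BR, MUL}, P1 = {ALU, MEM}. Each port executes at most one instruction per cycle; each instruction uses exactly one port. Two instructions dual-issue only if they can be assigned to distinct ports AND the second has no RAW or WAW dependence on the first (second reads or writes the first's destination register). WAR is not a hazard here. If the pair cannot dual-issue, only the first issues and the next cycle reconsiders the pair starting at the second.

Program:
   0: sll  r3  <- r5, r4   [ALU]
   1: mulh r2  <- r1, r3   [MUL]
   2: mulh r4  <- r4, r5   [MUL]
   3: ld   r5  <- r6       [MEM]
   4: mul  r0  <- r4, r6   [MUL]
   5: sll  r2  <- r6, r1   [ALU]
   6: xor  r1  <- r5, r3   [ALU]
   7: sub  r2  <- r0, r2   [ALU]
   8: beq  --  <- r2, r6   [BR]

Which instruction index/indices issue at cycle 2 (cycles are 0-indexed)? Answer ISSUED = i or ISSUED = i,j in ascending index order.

ISSUED = 2,3

#0 head=0: sll i0 RAW r3
#1 head=1: mulh i1 no-port MUL/MUL
#2 head=2: mulh;ld i2&i3 2-wide
#3 head=4: mul;sll i4&i5 2-wide
#4 head=6: xor;sub i6&i7 2-wide
#5 head=8: beq i8 tail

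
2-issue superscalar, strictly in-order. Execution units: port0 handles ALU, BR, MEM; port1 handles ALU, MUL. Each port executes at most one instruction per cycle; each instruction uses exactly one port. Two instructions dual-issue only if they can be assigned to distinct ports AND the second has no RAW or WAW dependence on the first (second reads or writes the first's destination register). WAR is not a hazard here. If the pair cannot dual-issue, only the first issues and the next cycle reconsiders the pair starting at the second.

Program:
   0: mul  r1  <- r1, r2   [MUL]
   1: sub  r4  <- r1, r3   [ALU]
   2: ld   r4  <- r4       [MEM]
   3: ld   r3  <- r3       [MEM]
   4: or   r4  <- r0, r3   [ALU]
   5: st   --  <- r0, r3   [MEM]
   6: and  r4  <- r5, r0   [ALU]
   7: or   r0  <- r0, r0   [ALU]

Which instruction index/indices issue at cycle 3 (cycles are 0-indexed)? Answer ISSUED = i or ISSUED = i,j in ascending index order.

ISSUED = 3

[0] i0  mul.MUL  -- RAW r1
[1] i1  sub.ALU  -- RAW+WAW r4
[2] i2  ld.MEM  -- no-port MEM/MEM
[3] i3  ld.MEM  -- RAW r3
[4] i4+i5  or.ALU;st.MEM  -- pair
[5] i6+i7  and.ALU;or.ALU  -- pair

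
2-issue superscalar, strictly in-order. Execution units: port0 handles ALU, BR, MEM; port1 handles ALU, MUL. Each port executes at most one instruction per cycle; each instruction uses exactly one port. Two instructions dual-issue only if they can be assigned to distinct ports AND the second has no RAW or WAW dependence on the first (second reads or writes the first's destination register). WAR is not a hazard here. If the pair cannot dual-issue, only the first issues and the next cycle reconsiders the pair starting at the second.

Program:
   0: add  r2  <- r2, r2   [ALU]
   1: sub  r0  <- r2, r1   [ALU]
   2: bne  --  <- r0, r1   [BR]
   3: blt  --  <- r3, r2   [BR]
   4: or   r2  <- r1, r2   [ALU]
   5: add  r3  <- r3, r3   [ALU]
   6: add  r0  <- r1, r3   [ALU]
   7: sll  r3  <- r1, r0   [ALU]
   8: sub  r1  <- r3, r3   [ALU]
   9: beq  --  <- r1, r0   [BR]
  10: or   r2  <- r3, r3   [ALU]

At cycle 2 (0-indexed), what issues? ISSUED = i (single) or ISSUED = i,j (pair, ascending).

ISSUED = 2

t=0 i0:add.ALU ; RAW r2
t=1 i1:sub.ALU ; RAW r0
t=2 i2:bne.BR ; no-port BR/BR
t=3 i3&i4:blt.BR or.ALU ; 2-wide
t=4 i5:add.ALU ; RAW r3
t=5 i6:add.ALU ; RAW r0
t=6 i7:sll.ALU ; RAW r3
t=7 i8:sub.ALU ; RAW r1
t=8 i9&i10:beq.BR or.ALU ; 2-wide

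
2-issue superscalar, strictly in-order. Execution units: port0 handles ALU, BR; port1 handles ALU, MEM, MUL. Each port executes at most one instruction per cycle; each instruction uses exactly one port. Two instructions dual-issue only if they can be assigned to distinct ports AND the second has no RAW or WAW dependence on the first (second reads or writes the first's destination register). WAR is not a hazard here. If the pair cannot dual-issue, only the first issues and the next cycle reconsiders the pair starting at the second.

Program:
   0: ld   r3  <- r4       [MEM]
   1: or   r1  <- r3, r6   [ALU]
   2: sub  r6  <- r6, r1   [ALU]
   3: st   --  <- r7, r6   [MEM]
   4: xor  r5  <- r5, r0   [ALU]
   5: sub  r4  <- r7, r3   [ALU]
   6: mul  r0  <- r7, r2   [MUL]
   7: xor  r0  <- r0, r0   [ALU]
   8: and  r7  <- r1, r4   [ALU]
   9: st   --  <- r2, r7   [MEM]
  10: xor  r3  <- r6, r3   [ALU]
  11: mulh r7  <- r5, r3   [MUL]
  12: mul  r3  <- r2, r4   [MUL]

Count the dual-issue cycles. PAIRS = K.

#0 head=0: ld i0 RAW r3
#1 head=1: or i1 RAW r1
#2 head=2: sub i2 RAW r6
#3 head=3: st+xor i3+i4 pair
#4 head=5: sub+mul i5+i6 pair
#5 head=7: xor+and i7+i8 pair
#6 head=9: st+xor i9+i10 pair
#7 head=11: mulh i11 no-port MUL/MUL
#8 head=12: mul i12 tail

PAIRS = 4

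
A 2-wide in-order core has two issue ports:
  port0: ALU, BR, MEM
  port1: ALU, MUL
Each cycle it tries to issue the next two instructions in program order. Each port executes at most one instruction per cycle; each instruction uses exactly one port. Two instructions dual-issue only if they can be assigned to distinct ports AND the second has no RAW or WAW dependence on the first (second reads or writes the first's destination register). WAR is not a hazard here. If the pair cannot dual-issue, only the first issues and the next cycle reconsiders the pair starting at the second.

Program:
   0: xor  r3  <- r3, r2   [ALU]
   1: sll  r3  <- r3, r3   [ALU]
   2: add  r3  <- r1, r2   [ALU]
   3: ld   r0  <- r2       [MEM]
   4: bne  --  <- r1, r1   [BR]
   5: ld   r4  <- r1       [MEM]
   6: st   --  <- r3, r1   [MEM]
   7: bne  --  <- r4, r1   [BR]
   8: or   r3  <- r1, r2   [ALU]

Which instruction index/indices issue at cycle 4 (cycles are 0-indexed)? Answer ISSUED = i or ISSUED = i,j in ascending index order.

[0] i0  xor.ALU  -- RAW+WAW r3
[1] i1  sll.ALU  -- WAW r3
[2] i2&i3  add.ALU+ld.MEM  -- pair
[3] i4  bne.BR  -- no-port BR/MEM
[4] i5  ld.MEM  -- no-port MEM/MEM
[5] i6  st.MEM  -- no-port MEM/BR
[6] i7&i8  bne.BR+or.ALU  -- pair

ISSUED = 5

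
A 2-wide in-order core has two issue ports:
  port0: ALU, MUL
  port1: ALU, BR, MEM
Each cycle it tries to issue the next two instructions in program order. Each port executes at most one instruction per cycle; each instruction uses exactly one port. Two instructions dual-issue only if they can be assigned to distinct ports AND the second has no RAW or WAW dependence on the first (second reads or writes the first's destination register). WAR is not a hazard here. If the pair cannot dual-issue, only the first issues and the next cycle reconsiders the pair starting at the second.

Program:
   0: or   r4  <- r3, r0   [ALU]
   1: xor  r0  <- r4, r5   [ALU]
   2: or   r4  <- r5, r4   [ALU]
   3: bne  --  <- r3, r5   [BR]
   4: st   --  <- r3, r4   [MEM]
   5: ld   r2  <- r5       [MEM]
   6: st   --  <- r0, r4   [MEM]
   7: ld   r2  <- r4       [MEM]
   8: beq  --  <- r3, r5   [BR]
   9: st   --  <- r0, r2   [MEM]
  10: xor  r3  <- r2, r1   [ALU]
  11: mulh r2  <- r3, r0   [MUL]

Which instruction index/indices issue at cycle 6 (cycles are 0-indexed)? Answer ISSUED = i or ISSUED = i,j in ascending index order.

[0] i0  or  -- RAW r4
[1] i1&i2  xor/or  -- pair
[2] i3  bne  -- no-port BR/MEM
[3] i4  st  -- no-port MEM/MEM
[4] i5  ld  -- no-port MEM/MEM
[5] i6  st  -- no-port MEM/MEM
[6] i7  ld  -- no-port MEM/BR
[7] i8  beq  -- no-port BR/MEM
[8] i9&i10  st/xor  -- pair
[9] i11  mulh  -- tail

ISSUED = 7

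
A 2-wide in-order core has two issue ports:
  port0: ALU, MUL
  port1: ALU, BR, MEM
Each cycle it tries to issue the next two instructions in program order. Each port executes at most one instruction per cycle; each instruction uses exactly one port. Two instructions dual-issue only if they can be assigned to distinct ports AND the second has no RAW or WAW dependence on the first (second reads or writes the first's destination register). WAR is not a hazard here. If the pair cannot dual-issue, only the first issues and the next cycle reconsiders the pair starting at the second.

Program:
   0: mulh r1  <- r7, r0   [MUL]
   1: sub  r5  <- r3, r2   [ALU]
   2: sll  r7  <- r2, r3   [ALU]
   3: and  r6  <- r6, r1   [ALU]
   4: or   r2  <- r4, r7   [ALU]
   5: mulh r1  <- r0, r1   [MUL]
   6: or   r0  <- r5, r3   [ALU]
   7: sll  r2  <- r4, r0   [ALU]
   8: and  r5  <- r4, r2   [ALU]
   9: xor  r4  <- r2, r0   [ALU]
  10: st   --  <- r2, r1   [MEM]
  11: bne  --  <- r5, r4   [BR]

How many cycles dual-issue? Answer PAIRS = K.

#0 head=0: mulh/sub i0/i1 pair
#1 head=2: sll/and i2/i3 pair
#2 head=4: or/mulh i4/i5 pair
#3 head=6: or i6 RAW r0
#4 head=7: sll i7 RAW r2
#5 head=8: and/xor i8/i9 pair
#6 head=10: st i10 no-port MEM/BR
#7 head=11: bne i11 tail

PAIRS = 4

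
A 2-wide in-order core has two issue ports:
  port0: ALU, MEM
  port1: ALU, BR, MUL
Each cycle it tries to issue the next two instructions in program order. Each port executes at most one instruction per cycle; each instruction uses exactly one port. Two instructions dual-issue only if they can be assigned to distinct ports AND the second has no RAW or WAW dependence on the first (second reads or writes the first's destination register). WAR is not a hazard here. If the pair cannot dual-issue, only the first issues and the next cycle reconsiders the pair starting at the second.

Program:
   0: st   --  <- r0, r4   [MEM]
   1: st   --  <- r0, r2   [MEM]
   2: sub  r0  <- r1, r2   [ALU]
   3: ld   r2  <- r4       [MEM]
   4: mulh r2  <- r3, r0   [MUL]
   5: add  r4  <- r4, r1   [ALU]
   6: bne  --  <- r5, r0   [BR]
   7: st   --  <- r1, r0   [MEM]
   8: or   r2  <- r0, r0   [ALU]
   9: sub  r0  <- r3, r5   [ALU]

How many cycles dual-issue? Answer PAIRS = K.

#0 head=0: st i0 no-port MEM/MEM
#1 head=1: st/sub i1+i2 pair
#2 head=3: ld i3 WAW r2
#3 head=4: mulh/add i4+i5 pair
#4 head=6: bne/st i6+i7 pair
#5 head=8: or/sub i8+i9 pair

PAIRS = 4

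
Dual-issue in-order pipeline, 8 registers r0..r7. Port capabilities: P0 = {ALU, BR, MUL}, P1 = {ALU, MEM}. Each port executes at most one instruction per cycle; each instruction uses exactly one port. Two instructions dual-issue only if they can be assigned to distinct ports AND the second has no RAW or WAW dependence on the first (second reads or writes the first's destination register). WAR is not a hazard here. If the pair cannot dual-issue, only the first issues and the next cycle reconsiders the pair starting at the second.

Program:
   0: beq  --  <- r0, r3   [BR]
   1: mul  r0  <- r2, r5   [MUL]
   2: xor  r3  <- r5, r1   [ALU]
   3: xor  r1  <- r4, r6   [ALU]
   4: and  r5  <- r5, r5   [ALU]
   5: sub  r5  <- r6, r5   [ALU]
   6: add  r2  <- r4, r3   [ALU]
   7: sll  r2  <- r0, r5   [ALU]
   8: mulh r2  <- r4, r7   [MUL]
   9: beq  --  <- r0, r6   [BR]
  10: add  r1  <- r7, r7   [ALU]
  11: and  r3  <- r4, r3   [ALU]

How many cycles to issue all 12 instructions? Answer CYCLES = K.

  cy0 -> i0 (beq) no-port BR/MUL
  cy1 -> i1,i2 (mul/xor) pair
  cy2 -> i3,i4 (xor/and) pair
  cy3 -> i5,i6 (sub/add) pair
  cy4 -> i7 (sll) WAW r2
  cy5 -> i8 (mulh) no-port MUL/BR
  cy6 -> i9,i10 (beq/add) pair
  cy7 -> i11 (and) tail

CYCLES = 8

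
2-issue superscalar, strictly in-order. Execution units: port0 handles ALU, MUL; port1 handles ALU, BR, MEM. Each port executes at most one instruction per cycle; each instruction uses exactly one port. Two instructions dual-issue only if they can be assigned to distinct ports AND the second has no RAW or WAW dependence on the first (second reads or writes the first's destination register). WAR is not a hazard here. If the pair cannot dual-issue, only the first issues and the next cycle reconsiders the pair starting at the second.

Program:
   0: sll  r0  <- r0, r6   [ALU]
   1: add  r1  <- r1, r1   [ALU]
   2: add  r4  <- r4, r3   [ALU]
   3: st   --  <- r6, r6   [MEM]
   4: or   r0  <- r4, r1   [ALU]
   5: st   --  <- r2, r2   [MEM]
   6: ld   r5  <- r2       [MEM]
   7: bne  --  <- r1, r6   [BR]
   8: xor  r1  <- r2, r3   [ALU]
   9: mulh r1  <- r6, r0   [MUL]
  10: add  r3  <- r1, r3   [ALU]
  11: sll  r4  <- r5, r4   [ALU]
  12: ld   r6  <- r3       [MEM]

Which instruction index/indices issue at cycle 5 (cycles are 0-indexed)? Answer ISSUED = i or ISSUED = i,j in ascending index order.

ISSUED = 9

c0: i0/i1 sll.ALU add.ALU  dual
c1: i2/i3 add.ALU st.MEM  dual
c2: i4/i5 or.ALU st.MEM  dual
c3: i6 ld.MEM  no-port MEM/BR
c4: i7/i8 bne.BR xor.ALU  dual
c5: i9 mulh.MUL  RAW r1
c6: i10/i11 add.ALU sll.ALU  dual
c7: i12 ld.MEM  tail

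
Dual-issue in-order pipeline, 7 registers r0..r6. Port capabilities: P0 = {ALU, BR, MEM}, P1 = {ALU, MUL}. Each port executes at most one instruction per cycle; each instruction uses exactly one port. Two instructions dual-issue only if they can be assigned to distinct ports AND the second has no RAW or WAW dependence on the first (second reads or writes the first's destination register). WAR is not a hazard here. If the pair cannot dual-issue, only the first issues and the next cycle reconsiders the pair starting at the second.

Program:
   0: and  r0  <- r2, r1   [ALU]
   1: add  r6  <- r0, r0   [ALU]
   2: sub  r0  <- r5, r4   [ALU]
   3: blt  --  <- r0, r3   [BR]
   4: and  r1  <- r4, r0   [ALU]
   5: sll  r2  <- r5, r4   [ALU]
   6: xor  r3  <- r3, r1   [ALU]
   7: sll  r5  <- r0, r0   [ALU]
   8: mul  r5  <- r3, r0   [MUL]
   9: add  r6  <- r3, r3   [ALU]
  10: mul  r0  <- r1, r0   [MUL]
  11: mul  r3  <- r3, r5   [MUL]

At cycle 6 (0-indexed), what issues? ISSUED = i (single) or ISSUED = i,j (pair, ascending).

  cy0 -> i0 (and.ALU) RAW r0
  cy1 -> i1&i2 (add.ALU;sub.ALU) dual
  cy2 -> i3&i4 (blt.BR;and.ALU) dual
  cy3 -> i5&i6 (sll.ALU;xor.ALU) dual
  cy4 -> i7 (sll.ALU) WAW r5
  cy5 -> i8&i9 (mul.MUL;add.ALU) dual
  cy6 -> i10 (mul.MUL) no-port MUL/MUL
  cy7 -> i11 (mul.MUL) tail

ISSUED = 10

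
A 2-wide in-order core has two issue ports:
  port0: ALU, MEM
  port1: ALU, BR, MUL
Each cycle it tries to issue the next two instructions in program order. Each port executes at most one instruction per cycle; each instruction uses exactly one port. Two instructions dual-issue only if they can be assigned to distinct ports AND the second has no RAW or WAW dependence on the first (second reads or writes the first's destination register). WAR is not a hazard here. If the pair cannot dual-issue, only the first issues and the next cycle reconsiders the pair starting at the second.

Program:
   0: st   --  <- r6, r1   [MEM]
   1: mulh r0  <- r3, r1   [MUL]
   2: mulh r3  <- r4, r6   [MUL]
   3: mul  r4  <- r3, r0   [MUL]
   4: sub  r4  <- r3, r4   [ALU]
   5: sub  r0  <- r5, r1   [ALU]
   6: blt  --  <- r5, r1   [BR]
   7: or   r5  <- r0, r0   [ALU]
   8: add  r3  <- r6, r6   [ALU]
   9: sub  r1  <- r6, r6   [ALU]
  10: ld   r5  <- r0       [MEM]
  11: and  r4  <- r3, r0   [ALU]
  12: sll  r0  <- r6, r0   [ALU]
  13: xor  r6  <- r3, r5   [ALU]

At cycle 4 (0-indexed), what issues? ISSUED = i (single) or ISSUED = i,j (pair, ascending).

0. st.MEM/mulh.MUL @i0,i1  | dual
1. mulh.MUL @i2  | no-port MUL/MUL
2. mul.MUL @i3  | RAW+WAW r4
3. sub.ALU/sub.ALU @i4,i5  | dual
4. blt.BR/or.ALU @i6,i7  | dual
5. add.ALU/sub.ALU @i8,i9  | dual
6. ld.MEM/and.ALU @i10,i11  | dual
7. sll.ALU/xor.ALU @i12,i13  | dual

ISSUED = 6,7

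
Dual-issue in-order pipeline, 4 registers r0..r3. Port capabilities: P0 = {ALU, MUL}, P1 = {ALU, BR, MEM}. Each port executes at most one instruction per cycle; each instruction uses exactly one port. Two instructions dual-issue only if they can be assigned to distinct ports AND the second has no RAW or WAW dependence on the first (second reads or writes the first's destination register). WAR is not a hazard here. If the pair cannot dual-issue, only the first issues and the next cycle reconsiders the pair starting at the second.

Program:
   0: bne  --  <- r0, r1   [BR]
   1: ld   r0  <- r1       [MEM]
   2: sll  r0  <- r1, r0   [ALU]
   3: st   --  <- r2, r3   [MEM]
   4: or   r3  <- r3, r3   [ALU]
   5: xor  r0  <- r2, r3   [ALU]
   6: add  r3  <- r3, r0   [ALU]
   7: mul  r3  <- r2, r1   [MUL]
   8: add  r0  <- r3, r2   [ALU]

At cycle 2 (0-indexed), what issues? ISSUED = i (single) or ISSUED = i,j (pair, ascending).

ISSUED = 2,3

#0 head=0: bne i0 no-port BR/MEM
#1 head=1: ld i1 RAW+WAW r0
#2 head=2: sll st i2+i3 pair
#3 head=4: or i4 RAW r3
#4 head=5: xor i5 RAW r0
#5 head=6: add i6 WAW r3
#6 head=7: mul i7 RAW r3
#7 head=8: add i8 tail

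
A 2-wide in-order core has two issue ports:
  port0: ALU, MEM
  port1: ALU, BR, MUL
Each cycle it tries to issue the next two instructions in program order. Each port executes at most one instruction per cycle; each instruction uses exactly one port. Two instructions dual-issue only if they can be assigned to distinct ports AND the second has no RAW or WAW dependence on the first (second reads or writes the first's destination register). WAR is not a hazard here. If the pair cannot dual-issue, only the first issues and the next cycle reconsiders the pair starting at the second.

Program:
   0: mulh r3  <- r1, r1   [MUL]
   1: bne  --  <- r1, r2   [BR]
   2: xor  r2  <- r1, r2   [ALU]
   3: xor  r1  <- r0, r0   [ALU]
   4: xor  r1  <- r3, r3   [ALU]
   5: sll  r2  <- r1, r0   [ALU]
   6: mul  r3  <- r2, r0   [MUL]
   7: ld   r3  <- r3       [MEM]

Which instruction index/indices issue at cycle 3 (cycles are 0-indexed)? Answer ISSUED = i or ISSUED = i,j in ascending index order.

t=0 i0:mulh.MUL ; no-port MUL/BR
t=1 i1/i2:bne.BR/xor.ALU ; pair
t=2 i3:xor.ALU ; WAW r1
t=3 i4:xor.ALU ; RAW r1
t=4 i5:sll.ALU ; RAW r2
t=5 i6:mul.MUL ; RAW+WAW r3
t=6 i7:ld.MEM ; tail

ISSUED = 4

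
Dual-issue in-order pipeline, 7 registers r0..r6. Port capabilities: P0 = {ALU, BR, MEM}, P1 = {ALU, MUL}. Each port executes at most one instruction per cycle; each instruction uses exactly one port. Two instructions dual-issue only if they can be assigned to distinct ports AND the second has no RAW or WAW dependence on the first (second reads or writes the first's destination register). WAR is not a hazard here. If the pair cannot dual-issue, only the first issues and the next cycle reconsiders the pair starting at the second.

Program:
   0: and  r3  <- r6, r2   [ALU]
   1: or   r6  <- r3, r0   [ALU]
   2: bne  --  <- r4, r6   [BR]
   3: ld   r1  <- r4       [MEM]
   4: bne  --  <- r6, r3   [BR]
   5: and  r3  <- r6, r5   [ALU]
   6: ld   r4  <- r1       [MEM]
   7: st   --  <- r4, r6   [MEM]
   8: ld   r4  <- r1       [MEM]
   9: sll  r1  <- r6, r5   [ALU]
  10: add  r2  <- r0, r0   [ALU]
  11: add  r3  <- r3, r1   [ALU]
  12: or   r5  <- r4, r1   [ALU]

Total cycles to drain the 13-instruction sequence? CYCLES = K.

CYCLES = 10

0. and.ALU @i0  | RAW r3
1. or.ALU @i1  | RAW r6
2. bne.BR @i2  | no-port BR/MEM
3. ld.MEM @i3  | no-port MEM/BR
4. bne.BR and.ALU @i4,i5  | 2-wide
5. ld.MEM @i6  | no-port MEM/MEM
6. st.MEM @i7  | no-port MEM/MEM
7. ld.MEM sll.ALU @i8,i9  | 2-wide
8. add.ALU add.ALU @i10,i11  | 2-wide
9. or.ALU @i12  | tail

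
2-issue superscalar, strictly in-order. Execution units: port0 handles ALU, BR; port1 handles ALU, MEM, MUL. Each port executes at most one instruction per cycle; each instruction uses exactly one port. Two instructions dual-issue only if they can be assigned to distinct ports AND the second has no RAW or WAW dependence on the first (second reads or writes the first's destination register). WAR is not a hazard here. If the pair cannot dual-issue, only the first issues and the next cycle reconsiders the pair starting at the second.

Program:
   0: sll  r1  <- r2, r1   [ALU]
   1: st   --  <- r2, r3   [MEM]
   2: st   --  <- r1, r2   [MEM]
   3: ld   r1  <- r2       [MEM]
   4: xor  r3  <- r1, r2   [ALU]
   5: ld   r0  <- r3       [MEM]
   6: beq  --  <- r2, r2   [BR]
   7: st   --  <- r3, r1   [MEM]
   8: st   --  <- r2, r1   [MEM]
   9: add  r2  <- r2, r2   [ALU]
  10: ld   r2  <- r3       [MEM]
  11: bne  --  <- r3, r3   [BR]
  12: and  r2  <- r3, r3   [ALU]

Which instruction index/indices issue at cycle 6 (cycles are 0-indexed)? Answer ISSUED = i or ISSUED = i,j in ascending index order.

0. sll+st @i0,i1  | dual
1. st @i2  | no-port MEM/MEM
2. ld @i3  | RAW r1
3. xor @i4  | RAW r3
4. ld+beq @i5,i6  | dual
5. st @i7  | no-port MEM/MEM
6. st+add @i8,i9  | dual
7. ld+bne @i10,i11  | dual
8. and @i12  | tail

ISSUED = 8,9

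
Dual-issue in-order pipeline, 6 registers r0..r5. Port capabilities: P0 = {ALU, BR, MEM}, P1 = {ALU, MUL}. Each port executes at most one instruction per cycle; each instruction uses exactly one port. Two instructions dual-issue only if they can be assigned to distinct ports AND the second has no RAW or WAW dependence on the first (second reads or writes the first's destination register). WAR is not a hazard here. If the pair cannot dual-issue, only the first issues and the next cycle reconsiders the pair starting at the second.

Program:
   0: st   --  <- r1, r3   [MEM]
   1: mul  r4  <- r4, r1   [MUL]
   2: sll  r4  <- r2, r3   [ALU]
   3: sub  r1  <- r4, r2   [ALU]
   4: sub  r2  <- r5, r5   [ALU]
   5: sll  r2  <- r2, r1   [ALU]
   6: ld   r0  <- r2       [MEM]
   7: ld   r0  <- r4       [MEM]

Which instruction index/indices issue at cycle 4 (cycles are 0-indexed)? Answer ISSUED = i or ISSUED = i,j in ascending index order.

  cy0 -> i0+i1 (st.MEM+mul.MUL) 2-wide
  cy1 -> i2 (sll.ALU) RAW r4
  cy2 -> i3+i4 (sub.ALU+sub.ALU) 2-wide
  cy3 -> i5 (sll.ALU) RAW r2
  cy4 -> i6 (ld.MEM) no-port MEM/MEM
  cy5 -> i7 (ld.MEM) tail

ISSUED = 6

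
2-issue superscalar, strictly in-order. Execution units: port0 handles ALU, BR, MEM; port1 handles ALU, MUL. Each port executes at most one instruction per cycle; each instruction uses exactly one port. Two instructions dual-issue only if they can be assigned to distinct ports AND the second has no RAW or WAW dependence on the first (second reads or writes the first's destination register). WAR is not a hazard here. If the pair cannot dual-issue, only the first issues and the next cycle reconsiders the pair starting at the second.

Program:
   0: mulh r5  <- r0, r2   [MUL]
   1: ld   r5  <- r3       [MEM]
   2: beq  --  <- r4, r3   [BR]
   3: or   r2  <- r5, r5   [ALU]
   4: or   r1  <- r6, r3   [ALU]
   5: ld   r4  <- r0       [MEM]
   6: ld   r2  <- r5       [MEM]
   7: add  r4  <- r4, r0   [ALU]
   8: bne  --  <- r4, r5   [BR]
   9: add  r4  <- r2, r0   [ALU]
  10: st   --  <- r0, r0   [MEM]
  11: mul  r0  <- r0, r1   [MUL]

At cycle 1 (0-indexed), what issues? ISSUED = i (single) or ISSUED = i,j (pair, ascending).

ISSUED = 1

c0: i0 mulh.MUL  WAW r5
c1: i1 ld.MEM  no-port MEM/BR
c2: i2&i3 beq.BR+or.ALU  pair
c3: i4&i5 or.ALU+ld.MEM  pair
c4: i6&i7 ld.MEM+add.ALU  pair
c5: i8&i9 bne.BR+add.ALU  pair
c6: i10&i11 st.MEM+mul.MUL  pair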